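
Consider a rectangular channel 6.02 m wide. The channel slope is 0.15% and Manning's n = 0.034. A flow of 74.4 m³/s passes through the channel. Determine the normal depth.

y_n = 6.67 m

Manning's equation rearranged: A R^(2/3) = nQ / (1·√S) = 0.034 × 74.4 / (√0.0015) = 65.31.
At y = 7.8 m: A R^(2/3) = 78.75 — too large.
At y = 4.99 m: A R^(2/3) = 45.72 — too small.
At y = 6.67 m: A R^(2/3) = 65.3 — close enough.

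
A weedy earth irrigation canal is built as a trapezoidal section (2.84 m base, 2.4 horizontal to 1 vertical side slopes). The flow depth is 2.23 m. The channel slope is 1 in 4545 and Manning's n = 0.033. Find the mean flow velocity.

With bottom width b = 2.84 m and side slope z = 2.4: A = (b + zy)y = (2.84 + 2.4×2.23)×2.23 = 18.27 m²; P = b + 2y√(1+z²) = 2.84 + 2×2.23×2.6 = 14.44 m.
Hydraulic radius R = A/P = 18.27/14.44 = 1.265 m.
From Manning's equation, V = (1/n) R^(2/3) S^(1/2) = (1/0.033) × 1.265^(2/3) × 0.00022^(1/2) = 0.526 m/s.

V = 0.526 m/s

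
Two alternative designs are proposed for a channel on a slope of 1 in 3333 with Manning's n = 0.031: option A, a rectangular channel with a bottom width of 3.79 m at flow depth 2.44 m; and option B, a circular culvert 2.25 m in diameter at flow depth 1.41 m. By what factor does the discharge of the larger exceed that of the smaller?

4.97

Channel A: Flow area A = b·y = 3.79 × 2.44 = 9.248 m². Wetted perimeter P = b + 2y = 3.79 + 2×2.44 = 8.67 m. Hydraulic radius R = A/P = 9.248/8.67 = 1.067 m. Q_A = (1/0.031)·9.248·1.067^(2/3)·√0.0003 = 5.394 m³/s.
Channel B: For a circular section of diameter D = 2.25 m at depth y = 1.41 m, the central angle is θ = 2 arccos(1 − 2y/D) = 3.654 rad. Then A = (D²/8)(θ − sin θ) = 2.622 m² and P = Dθ/2 = 4.111 m. Hydraulic radius R = A/P = 2.622/4.111 = 0.638 m. Q_B = (1/0.031)·2.622·0.638^(2/3)·√0.0003 = 1.086 m³/s.
The larger discharge is 5.394 m³/s and the smaller is 1.086 m³/s; the ratio is 4.97.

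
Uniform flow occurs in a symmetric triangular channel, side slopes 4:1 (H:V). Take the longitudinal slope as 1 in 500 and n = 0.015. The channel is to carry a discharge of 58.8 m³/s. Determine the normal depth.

Manning's equation rearranged: A R^(2/3) = nQ / (1·√S) = 0.015 × 58.8 / (√0.002) = 19.72.
At y = 2.49 m: A R^(2/3) = 28.13 — over.
At y = 1.71 m: A R^(2/3) = 10.33 — short.
At y = 2.18 m: A R^(2/3) = 19.73 — close enough.

y_n = 2.18 m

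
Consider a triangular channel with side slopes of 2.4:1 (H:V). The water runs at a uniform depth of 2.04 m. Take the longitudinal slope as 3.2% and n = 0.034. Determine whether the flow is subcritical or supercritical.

supercritical

For a triangular section with side slope z = 2.4: A = zy² = 2.4×2.04² = 9.988 m²; P = 2y√(1+z²) = 2×2.04×2.6 = 10.61 m.
Hydraulic radius R = A/P = 9.988/10.61 = 0.9415 m.
V = (1/n) R^(2/3) √S = (1/0.034) × 0.9415^(2/3) × √0.032 = 5.054 m/s. Hydraulic depth D_h = A/T = 9.988/9.792 = 1.02 m.
Froude number Fr = V/√(g·D_h) = 5.054/√(9.81×1.02) = 1.6, which is greater than 1, so the flow is supercritical.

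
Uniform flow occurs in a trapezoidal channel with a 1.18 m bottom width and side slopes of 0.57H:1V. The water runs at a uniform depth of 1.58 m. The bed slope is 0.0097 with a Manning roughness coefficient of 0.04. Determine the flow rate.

Q = 6.27 m³/s

With bottom width b = 1.18 m and side slope z = 0.57: A = (b + zy)y = (1.18 + 0.57×1.58)×1.58 = 3.287 m²; P = b + 2y√(1+z²) = 1.18 + 2×1.58×1.151 = 4.817 m.
Hydraulic radius R = A/P = 3.287/4.817 = 0.6824 m.
Manning's equation: Q = (1/n) A R^(2/3) S^(1/2) = (1/0.04) × 3.287 × 0.6824^(2/3) × 0.0097^(1/2) = 6.27 m³/s.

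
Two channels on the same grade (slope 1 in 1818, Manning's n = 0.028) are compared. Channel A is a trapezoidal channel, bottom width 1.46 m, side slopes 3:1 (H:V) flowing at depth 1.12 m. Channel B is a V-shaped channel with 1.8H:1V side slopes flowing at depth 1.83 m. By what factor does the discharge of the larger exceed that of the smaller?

Channel A: With bottom width b = 1.46 m and side slope z = 3: A = (b + zy)y = (1.46 + 3×1.12)×1.12 = 5.398 m²; P = b + 2y√(1+z²) = 1.46 + 2×1.12×3.162 = 8.544 m. Hydraulic radius R = A/P = 5.398/8.544 = 0.6319 m. Q_A = (1/0.028)·5.398·0.6319^(2/3)·√0.0005501 = 3.33 m³/s.
Channel B: For a triangular section with side slope z = 1.8: A = zy² = 1.8×1.83² = 6.028 m²; P = 2y√(1+z²) = 2×1.83×2.059 = 7.536 m. Hydraulic radius R = A/P = 6.028/7.536 = 0.7999 m. Q_B = (1/0.028)·6.028·0.7999^(2/3)·√0.0005501 = 4.351 m³/s.
The larger discharge is 4.351 m³/s and the smaller is 3.33 m³/s; the ratio is 1.31.

1.31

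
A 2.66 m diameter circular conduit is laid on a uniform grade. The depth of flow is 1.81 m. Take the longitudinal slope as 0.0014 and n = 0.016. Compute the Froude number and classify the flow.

subcritical

For a circular section of diameter D = 2.66 m at depth y = 1.81 m, the central angle is θ = 2 arccos(1 − 2y/D) = 3.88 rad. Then A = (D²/8)(θ − sin θ) = 4.027 m² and P = Dθ/2 = 5.16 m.
Hydraulic radius R = A/P = 4.027/5.16 = 0.7804 m.
V = (1/n) R^(2/3) √S = (1/0.016) × 0.7804^(2/3) × √0.0014 = 1.982 m/s. Hydraulic depth D_h = A/T = 4.027/2.481 = 1.623 m.
Froude number Fr = V/√(g·D_h) = 1.982/√(9.81×1.623) = 0.497, which is less than 1, so the flow is subcritical.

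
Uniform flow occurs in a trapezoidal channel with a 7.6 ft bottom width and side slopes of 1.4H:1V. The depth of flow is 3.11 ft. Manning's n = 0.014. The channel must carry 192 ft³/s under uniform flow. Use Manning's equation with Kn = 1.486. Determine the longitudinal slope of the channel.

With bottom width b = 7.6 ft and side slope z = 1.4: A = (b + zy)y = (7.6 + 1.4×3.11)×3.11 = 37.18 ft²; P = b + 2y√(1+z²) = 7.6 + 2×3.11×1.72 = 18.3 ft.
Hydraulic radius R = A/P = 37.18/18.3 = 2.031 ft.
From Manning's equation, S = [nQ / (1.486 A R^(2/3))]² = [0.014 × 192 / (1.486 × 37.18 × 2.031^(2/3))]² = 0.00092.

S = 0.00092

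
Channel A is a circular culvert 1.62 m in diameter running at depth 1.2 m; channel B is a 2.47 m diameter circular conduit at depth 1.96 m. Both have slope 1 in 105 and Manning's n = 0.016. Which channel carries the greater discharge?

Channel A: For a circular section of diameter D = 1.62 m at depth y = 1.2 m, the central angle is θ = 2 arccos(1 − 2y/D) = 4.146 rad. Then A = (D²/8)(θ − sin θ) = 1.637 m² and P = Dθ/2 = 3.358 m. Hydraulic radius R = A/P = 1.637/3.358 = 0.4874 m. Q_A = (1/0.016)·1.637·0.4874^(2/3)·√0.009524 = 6.184 m³/s.
Channel B: For a circular section of diameter D = 2.47 m at depth y = 1.96 m, the central angle is θ = 2 arccos(1 − 2y/D) = 4.396 rad. Then A = (D²/8)(θ − sin θ) = 4.078 m² and P = Dθ/2 = 5.43 m. Hydraulic radius R = A/P = 4.078/5.43 = 0.751 m. Q_B = (1/0.016)·4.078·0.751^(2/3)·√0.009524 = 20.55 m³/s.
Q_A = 6.184 m³/s vs Q_B = 20.55 m³/s, so channel B carries more.

channel B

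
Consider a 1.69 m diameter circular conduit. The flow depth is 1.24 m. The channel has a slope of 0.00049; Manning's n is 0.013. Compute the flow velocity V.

V = 1.08 m/s

For a circular section of diameter D = 1.69 m at depth y = 1.24 m, the central angle is θ = 2 arccos(1 − 2y/D) = 4.114 rad. Then A = (D²/8)(θ − sin θ) = 1.764 m² and P = Dθ/2 = 3.477 m.
Hydraulic radius R = A/P = 1.764/3.477 = 0.5074 m.
From Manning's equation, V = (1/n) R^(2/3) S^(1/2) = (1/0.013) × 0.5074^(2/3) × 0.00049^(1/2) = 1.08 m/s.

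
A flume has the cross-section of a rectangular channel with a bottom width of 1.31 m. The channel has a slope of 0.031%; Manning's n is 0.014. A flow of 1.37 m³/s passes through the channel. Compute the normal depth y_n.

y_n = 1.42 m

Manning's equation rearranged: A R^(2/3) = nQ / (1·√S) = 0.014 × 1.37 / (√0.00031) = 1.089.
Try y = 1.63 m: A R^(2/3) = 1.286 — high.
Try y = 1.07 m: A R^(2/3) = 0.7689 — low.
Try y = 1.42 m: A R^(2/3) = 1.09 — matches.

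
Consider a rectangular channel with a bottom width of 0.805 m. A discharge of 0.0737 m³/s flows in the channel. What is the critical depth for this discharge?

y_c = 0.0949 m

For a rectangular channel, critical depth y_c = (q²/g)^(1/3) where q = Q/b = 0.0737/0.805 = 0.09155 m²/s.
So y_c = (0.09155²/9.81)^(1/3) = 0.0949 m.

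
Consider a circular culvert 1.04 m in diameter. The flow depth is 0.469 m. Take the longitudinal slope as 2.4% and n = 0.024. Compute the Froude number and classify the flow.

supercritical

For a circular section of diameter D = 1.04 m at depth y = 0.469 m, the central angle is θ = 2 arccos(1 − 2y/D) = 2.945 rad. Then A = (D²/8)(θ − sin θ) = 0.3718 m² and P = Dθ/2 = 1.531 m.
Hydraulic radius R = A/P = 0.3718/1.531 = 0.2428 m.
V = (1/n) R^(2/3) √S = (1/0.024) × 0.2428^(2/3) × √0.024 = 2.512 m/s. Hydraulic depth D_h = A/T = 0.3718/1.035 = 0.3592 m.
Froude number Fr = V/√(g·D_h) = 2.512/√(9.81×0.3592) = 1.34, which is greater than 1, so the flow is supercritical.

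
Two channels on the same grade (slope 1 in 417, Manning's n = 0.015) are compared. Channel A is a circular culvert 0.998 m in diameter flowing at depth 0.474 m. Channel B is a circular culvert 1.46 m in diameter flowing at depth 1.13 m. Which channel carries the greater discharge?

Channel A: For a circular section of diameter D = 0.998 m at depth y = 0.474 m, the central angle is θ = 2 arccos(1 − 2y/D) = 3.041 rad. Then A = (D²/8)(θ − sin θ) = 0.3662 m² and P = Dθ/2 = 1.518 m. Hydraulic radius R = A/P = 0.3662/1.518 = 0.2413 m. Q_A = (1/0.015)·0.3662·0.2413^(2/3)·√0.002398 = 0.4633 m³/s.
Channel B: For a circular section of diameter D = 1.46 m at depth y = 1.13 m, the central angle is θ = 2 arccos(1 − 2y/D) = 4.301 rad. Then A = (D²/8)(θ − sin θ) = 1.39 m² and P = Dθ/2 = 3.14 m. Hydraulic radius R = A/P = 1.39/3.14 = 0.4428 m. Q_B = (1/0.015)·1.39·0.4428^(2/3)·√0.002398 = 2.637 m³/s.
Q_A = 0.4633 m³/s vs Q_B = 2.637 m³/s, so channel B carries more.

channel B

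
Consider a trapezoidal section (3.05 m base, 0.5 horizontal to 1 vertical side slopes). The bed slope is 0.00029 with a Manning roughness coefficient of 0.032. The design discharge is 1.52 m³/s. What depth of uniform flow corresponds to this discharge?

y_n = 1.03 m

Manning's equation rearranged: A R^(2/3) = nQ / (1·√S) = 0.032 × 1.52 / (√0.00029) = 2.856.
Try y = 0.782 m: A R^(2/3) = 1.83 — too small.
Try y = 1.3 m: A R^(2/3) = 4.171 — too large.
Try y = 1.03 m: A R^(2/3) = 2.856 — ≈ 2.856.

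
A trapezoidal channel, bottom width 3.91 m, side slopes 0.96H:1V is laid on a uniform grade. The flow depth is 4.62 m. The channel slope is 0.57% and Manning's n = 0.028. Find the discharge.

With bottom width b = 3.91 m and side slope z = 0.96: A = (b + zy)y = (3.91 + 0.96×4.62)×4.62 = 38.55 m²; P = b + 2y√(1+z²) = 3.91 + 2×4.62×1.386 = 16.72 m.
Hydraulic radius R = A/P = 38.55/16.72 = 2.306 m.
Manning's equation: Q = (1/n) A R^(2/3) S^(1/2) = (1/0.028) × 38.55 × 2.306^(2/3) × 0.0057^(1/2) = 181 m³/s.

Q = 181 m³/s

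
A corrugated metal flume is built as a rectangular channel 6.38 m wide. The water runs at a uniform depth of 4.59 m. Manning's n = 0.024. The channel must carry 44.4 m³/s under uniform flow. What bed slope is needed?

S = 0.00057

Flow area A = b·y = 6.38 × 4.59 = 29.28 m². Wetted perimeter P = b + 2y = 6.38 + 2×4.59 = 15.56 m.
Hydraulic radius R = A/P = 29.28/15.56 = 1.882 m.
From Manning's equation, S = [nQ / (1 A R^(2/3))]² = [0.024 × 44.4 / (1 × 29.28 × 1.882^(2/3))]² = 0.00057.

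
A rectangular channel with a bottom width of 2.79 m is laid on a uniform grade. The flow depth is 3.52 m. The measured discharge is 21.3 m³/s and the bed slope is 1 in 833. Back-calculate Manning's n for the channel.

n = 0.016

Flow area A = b·y = 2.79 × 3.52 = 9.821 m². Wetted perimeter P = b + 2y = 2.79 + 2×3.52 = 9.83 m.
Hydraulic radius R = A/P = 9.821/9.83 = 0.9991 m.
Rearranging Manning's equation: n = (1/Q) A R^(2/3) S^(1/2) = (1/21.3) × 9.821 × 0.9991^(2/3) × √0.0012 = 0.016.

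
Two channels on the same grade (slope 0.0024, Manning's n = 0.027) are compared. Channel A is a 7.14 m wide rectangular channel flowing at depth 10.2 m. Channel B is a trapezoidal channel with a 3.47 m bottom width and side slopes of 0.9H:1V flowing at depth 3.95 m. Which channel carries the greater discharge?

Channel A: Flow area A = b·y = 7.14 × 10.2 = 72.83 m². Wetted perimeter P = b + 2y = 7.14 + 2×10.2 = 27.54 m. Hydraulic radius R = A/P = 72.83/27.54 = 2.644 m. Q_A = (1/0.027)·72.83·2.644^(2/3)·√0.0024 = 252.7 m³/s.
Channel B: With bottom width b = 3.47 m and side slope z = 0.9: A = (b + zy)y = (3.47 + 0.9×3.95)×3.95 = 27.75 m²; P = b + 2y√(1+z²) = 3.47 + 2×3.95×1.345 = 14.1 m. Hydraulic radius R = A/P = 27.75/14.1 = 1.968 m. Q_B = (1/0.027)·27.75·1.968^(2/3)·√0.0024 = 79.07 m³/s.
Q_A = 252.7 m³/s vs Q_B = 79.07 m³/s, so channel A carries more.

channel A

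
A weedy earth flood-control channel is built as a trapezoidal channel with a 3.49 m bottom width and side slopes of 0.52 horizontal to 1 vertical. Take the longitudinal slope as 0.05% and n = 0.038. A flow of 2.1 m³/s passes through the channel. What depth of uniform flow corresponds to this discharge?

y_n = 1.08 m

Manning's equation rearranged: A R^(2/3) = nQ / (1·√S) = 0.038 × 2.1 / (√0.0005) = 3.569.
Trying y = 1.19 m: A R^(2/3) = 4.186 — high.
Trying y = 0.792 m: A R^(2/3) = 2.163 — low.
Trying y = 1.08 m: A R^(2/3) = 3.575 — close enough.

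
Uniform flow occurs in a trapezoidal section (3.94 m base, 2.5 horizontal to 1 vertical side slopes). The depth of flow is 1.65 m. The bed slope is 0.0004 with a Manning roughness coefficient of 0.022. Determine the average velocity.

V = 0.932 m/s

With bottom width b = 3.94 m and side slope z = 2.5: A = (b + zy)y = (3.94 + 2.5×1.65)×1.65 = 13.31 m²; P = b + 2y√(1+z²) = 3.94 + 2×1.65×2.693 = 12.83 m.
Hydraulic radius R = A/P = 13.31/12.83 = 1.038 m.
From Manning's equation, V = (1/n) R^(2/3) S^(1/2) = (1/0.022) × 1.038^(2/3) × 0.0004^(1/2) = 0.932 m/s.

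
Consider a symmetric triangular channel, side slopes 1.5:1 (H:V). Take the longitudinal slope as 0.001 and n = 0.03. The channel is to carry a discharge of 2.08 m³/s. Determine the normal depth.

Manning's equation rearranged: A R^(2/3) = nQ / (1·√S) = 0.03 × 2.08 / (√0.001) = 1.973.
Try y = 1.52 m: A R^(2/3) = 2.553 — too large.
Try y = 0.98 m: A R^(2/3) = 0.7921 — too small.
Try y = 1.38 m: A R^(2/3) = 1.973 — ≈ 1.973.

y_n = 1.38 m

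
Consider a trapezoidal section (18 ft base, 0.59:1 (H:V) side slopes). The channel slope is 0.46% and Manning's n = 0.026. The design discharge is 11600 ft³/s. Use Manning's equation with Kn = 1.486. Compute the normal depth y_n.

Manning's equation rearranged: A R^(2/3) = nQ / (1.486·√S) = 0.026 × 11600 / (1.486 × √0.0046) = 2992.
Trying y = 14.9 ft: A R^(2/3) = 1542 — too small.
Trying y = 21.5 ft: A R^(2/3) = 3003 — matches.

y_n = 21.5 ft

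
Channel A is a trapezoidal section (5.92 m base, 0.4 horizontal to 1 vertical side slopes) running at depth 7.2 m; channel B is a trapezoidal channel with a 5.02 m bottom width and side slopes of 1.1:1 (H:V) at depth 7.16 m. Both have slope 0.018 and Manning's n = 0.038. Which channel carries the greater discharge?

Channel A: With bottom width b = 5.92 m and side slope z = 0.4: A = (b + zy)y = (5.92 + 0.4×7.2)×7.2 = 63.36 m²; P = b + 2y√(1+z²) = 5.92 + 2×7.2×1.077 = 21.43 m. Hydraulic radius R = A/P = 63.36/21.43 = 2.957 m. Q_A = (1/0.038)·63.36·2.957^(2/3)·√0.018 = 460.8 m³/s.
Channel B: With bottom width b = 5.02 m and side slope z = 1.1: A = (b + zy)y = (5.02 + 1.1×7.16)×7.16 = 92.34 m²; P = b + 2y√(1+z²) = 5.02 + 2×7.16×1.487 = 26.31 m. Hydraulic radius R = A/P = 92.34/26.31 = 3.51 m. Q_B = (1/0.038)·92.34·3.51^(2/3)·√0.018 = 752.9 m³/s.
Q_A = 460.8 m³/s vs Q_B = 752.9 m³/s, so channel B carries more.

channel B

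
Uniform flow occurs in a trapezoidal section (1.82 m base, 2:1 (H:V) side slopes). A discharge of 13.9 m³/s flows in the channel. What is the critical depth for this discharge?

At critical depth, Q² T / (g A³) = 1, i.e. A³/T = Q²/g = 13.9²/9.81 = 19.7.
Trying y = 0.929 m: A³/T = 7.206 — short.
Trying y = 1.32 m: A³/T = 28.74 — over.
Trying y = 1.2 m: A³/T = 19.62 — ≈ 19.7.

y_c = 1.2 m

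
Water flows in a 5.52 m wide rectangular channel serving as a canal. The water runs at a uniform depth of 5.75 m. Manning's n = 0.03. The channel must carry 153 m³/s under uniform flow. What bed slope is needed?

S = 0.00911

Flow area A = b·y = 5.52 × 5.75 = 31.74 m². Wetted perimeter P = b + 2y = 5.52 + 2×5.75 = 17.02 m.
Hydraulic radius R = A/P = 31.74/17.02 = 1.865 m.
From Manning's equation, S = [nQ / (1 A R^(2/3))]² = [0.03 × 153 / (1 × 31.74 × 1.865^(2/3))]² = 0.00911.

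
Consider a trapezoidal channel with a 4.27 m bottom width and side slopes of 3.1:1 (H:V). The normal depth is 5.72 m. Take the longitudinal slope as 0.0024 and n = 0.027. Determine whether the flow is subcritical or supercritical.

With bottom width b = 4.27 m and side slope z = 3.1: A = (b + zy)y = (4.27 + 3.1×5.72)×5.72 = 125.9 m²; P = b + 2y√(1+z²) = 4.27 + 2×5.72×3.257 = 41.53 m.
Hydraulic radius R = A/P = 125.9/41.53 = 3.03 m.
V = (1/n) R^(2/3) √S = (1/0.027) × 3.03^(2/3) × √0.0024 = 3.799 m/s. Hydraulic depth D_h = A/T = 125.9/39.73 = 3.167 m.
Froude number Fr = V/√(g·D_h) = 3.799/√(9.81×3.167) = 0.682, which is less than 1, so the flow is subcritical.

subcritical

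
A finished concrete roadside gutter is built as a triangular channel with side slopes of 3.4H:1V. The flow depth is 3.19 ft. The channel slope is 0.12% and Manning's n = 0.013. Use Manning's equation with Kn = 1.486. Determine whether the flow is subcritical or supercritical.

subcritical

For a triangular section with side slope z = 3.4: A = zy² = 3.4×3.19² = 34.6 ft²; P = 2y√(1+z²) = 2×3.19×3.544 = 22.61 ft.
Hydraulic radius R = A/P = 34.6/22.61 = 1.53 ft.
V = (1.486/n) R^(2/3) √S = (1.486/0.013) × 1.53^(2/3) × √0.0012 = 5.258 ft/s. Hydraulic depth D_h = A/T = 34.6/21.69 = 1.595 ft.
Froude number Fr = V/√(g·D_h) = 5.258/√(32.2×1.595) = 0.734, which is less than 1, so the flow is subcritical.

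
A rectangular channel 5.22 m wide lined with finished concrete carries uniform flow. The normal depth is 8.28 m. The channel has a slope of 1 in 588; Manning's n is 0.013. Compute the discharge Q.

Flow area A = b·y = 5.22 × 8.28 = 43.22 m². Wetted perimeter P = b + 2y = 5.22 + 2×8.28 = 21.78 m.
Hydraulic radius R = A/P = 43.22/21.78 = 1.984 m.
Manning's equation: Q = (1/n) A R^(2/3) S^(1/2) = (1/0.013) × 43.22 × 1.984^(2/3) × 0.001701^(1/2) = 217 m³/s.

Q = 217 m³/s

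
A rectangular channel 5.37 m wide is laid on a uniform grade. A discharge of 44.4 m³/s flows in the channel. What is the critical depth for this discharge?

For a rectangular channel, critical depth y_c = (q²/g)^(1/3) where q = Q/b = 44.4/5.37 = 8.268 m²/s.
So y_c = (8.268²/9.81)^(1/3) = 1.91 m.

y_c = 1.91 m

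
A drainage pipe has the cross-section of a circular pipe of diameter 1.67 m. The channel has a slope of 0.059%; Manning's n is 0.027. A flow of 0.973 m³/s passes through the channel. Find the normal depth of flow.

y_n = 1.22 m

Manning's equation rearranged: A R^(2/3) = nQ / (1·√S) = 0.027 × 0.973 / (√0.00059) = 1.082.
Try y = 1.43 m: A R^(2/3) = 1.268 — over.
Try y = 0.837 m: A R^(2/3) = 0.6143 — short.
Try y = 1.22 m: A R^(2/3) = 1.081 — matches.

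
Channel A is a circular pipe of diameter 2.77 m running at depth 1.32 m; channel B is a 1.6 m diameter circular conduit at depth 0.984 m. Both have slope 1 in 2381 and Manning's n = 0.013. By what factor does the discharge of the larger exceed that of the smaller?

Channel A: For a circular section of diameter D = 2.77 m at depth y = 1.32 m, the central angle is θ = 2 arccos(1 − 2y/D) = 3.048 rad. Then A = (D²/8)(θ − sin θ) = 2.833 m² and P = Dθ/2 = 4.221 m. Hydraulic radius R = A/P = 2.833/4.221 = 0.6712 m. Q_A = (1/0.013)·2.833·0.6712^(2/3)·√0.00042 = 3.424 m³/s.
Channel B: For a circular section of diameter D = 1.6 m at depth y = 0.984 m, the central angle is θ = 2 arccos(1 − 2y/D) = 3.606 rad. Then A = (D²/8)(θ − sin θ) = 1.297 m² and P = Dθ/2 = 2.885 m. Hydraulic radius R = A/P = 1.297/2.885 = 0.4497 m. Q_B = (1/0.013)·1.297·0.4497^(2/3)·√0.00042 = 1.2 m³/s.
The larger discharge is 3.424 m³/s and the smaller is 1.2 m³/s; the ratio is 2.85.

2.85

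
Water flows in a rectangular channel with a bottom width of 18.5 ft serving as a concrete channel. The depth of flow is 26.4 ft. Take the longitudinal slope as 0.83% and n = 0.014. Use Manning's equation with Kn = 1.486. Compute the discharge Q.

Flow area A = b·y = 18.5 × 26.4 = 488.4 ft². Wetted perimeter P = b + 2y = 18.5 + 2×26.4 = 71.3 ft.
Hydraulic radius R = A/P = 488.4/71.3 = 6.85 ft.
Manning's equation: Q = (1.486/n) A R^(2/3) S^(1/2) = (1.486/0.014) × 488.4 × 6.85^(2/3) × 0.0083^(1/2) = 17000 ft³/s.

Q = 17000 ft³/s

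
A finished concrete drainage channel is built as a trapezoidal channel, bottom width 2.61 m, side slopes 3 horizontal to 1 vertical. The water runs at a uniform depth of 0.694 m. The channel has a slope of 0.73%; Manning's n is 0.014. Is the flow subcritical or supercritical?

supercritical

With bottom width b = 2.61 m and side slope z = 3: A = (b + zy)y = (2.61 + 3×0.694)×0.694 = 3.256 m²; P = b + 2y√(1+z²) = 2.61 + 2×0.694×3.162 = 6.999 m.
Hydraulic radius R = A/P = 3.256/6.999 = 0.4652 m.
V = (1/n) R^(2/3) √S = (1/0.014) × 0.4652^(2/3) × √0.0073 = 3.664 m/s. Hydraulic depth D_h = A/T = 3.256/6.774 = 0.4807 m.
Froude number Fr = V/√(g·D_h) = 3.664/√(9.81×0.4807) = 1.69, which is greater than 1, so the flow is supercritical.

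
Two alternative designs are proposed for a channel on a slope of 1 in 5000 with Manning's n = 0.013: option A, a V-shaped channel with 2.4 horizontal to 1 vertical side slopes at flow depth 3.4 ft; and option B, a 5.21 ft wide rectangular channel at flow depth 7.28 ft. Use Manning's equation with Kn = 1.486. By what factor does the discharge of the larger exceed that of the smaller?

Channel A: For a triangular section with side slope z = 2.4: A = zy² = 2.4×3.4² = 27.74 ft²; P = 2y√(1+z²) = 2×3.4×2.6 = 17.68 ft. Hydraulic radius R = A/P = 27.74/17.68 = 1.569 ft. Q_A = (1.486/0.013)·27.74·1.569^(2/3)·√0.0002 = 60.56 ft³/s.
Channel B: Flow area A = b·y = 5.21 × 7.28 = 37.93 ft². Wetted perimeter P = b + 2y = 5.21 + 2×7.28 = 19.77 ft. Hydraulic radius R = A/P = 37.93/19.77 = 1.919 ft. Q_B = (1.486/0.013)·37.93·1.919^(2/3)·√0.0002 = 94.67 ft³/s.
The larger discharge is 94.67 ft³/s and the smaller is 60.56 ft³/s; the ratio is 1.56.

1.56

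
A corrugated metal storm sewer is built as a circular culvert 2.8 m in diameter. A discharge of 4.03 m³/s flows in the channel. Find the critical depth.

At critical depth, Q² T / (g A³) = 1, i.e. A³/T = Q²/g = 4.03²/9.81 = 1.656.
At y = 0.764 m: A³/T = 1.011 — short.
At y = 0.867 m: A³/T = 1.652 — matches.

y_c = 0.867 m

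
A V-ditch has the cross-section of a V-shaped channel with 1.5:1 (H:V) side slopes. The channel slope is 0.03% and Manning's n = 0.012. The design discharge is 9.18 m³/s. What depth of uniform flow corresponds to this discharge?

y_n = 2.14 m

Manning's equation rearranged: A R^(2/3) = nQ / (1·√S) = 0.012 × 9.18 / (√0.0003) = 6.36.
Try y = 1.87 m: A R^(2/3) = 4.437 — low.
Try y = 2.32 m: A R^(2/3) = 7.885 — high.
Try y = 2.14 m: A R^(2/3) = 6.357 — matches.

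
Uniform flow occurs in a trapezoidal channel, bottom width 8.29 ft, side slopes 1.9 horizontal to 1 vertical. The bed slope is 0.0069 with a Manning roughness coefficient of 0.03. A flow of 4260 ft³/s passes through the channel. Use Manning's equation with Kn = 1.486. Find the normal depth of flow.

y_n = 11 ft

Manning's equation rearranged: A R^(2/3) = nQ / (1.486·√S) = 0.03 × 4260 / (1.486 × √0.0069) = 1035.
Try y = 12.5 ft: A R^(2/3) = 1390 — over.
Try y = 8.45 ft: A R^(2/3) = 570.2 — short.
Try y = 11 ft: A R^(2/3) = 1034 — matches.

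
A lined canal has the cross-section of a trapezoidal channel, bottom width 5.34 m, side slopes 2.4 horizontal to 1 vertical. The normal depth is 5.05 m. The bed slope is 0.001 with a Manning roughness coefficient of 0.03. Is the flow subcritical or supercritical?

With bottom width b = 5.34 m and side slope z = 2.4: A = (b + zy)y = (5.34 + 2.4×5.05)×5.05 = 88.17 m²; P = b + 2y√(1+z²) = 5.34 + 2×5.05×2.6 = 31.6 m.
Hydraulic radius R = A/P = 88.17/31.6 = 2.79 m.
V = (1/n) R^(2/3) √S = (1/0.03) × 2.79^(2/3) × √0.001 = 2.089 m/s. Hydraulic depth D_h = A/T = 88.17/29.58 = 2.981 m.
Froude number Fr = V/√(g·D_h) = 2.089/√(9.81×2.981) = 0.386, which is less than 1, so the flow is subcritical.

subcritical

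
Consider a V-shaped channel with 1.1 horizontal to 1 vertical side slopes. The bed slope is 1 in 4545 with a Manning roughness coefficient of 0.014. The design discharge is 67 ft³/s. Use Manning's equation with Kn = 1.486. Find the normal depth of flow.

Manning's equation rearranged: A R^(2/3) = nQ / (1.486·√S) = 0.014 × 67 / (1.486 × √0.00022) = 42.56.
Trying y = 6.36 ft: A R^(2/3) = 78.71 — too large.
Trying y = 4.52 ft: A R^(2/3) = 31.66 — too small.
Trying y = 5.05 ft: A R^(2/3) = 42.55 — matches.

y_n = 5.05 ft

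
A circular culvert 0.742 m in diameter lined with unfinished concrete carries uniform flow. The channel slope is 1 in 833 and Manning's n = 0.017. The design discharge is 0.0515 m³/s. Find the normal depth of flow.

y_n = 0.213 m

Manning's equation rearranged: A R^(2/3) = nQ / (1·√S) = 0.017 × 0.0515 / (√0.0012) = 0.02527.
Try y = 0.151 m: A R^(2/3) = 0.01276 — too small.
Try y = 0.213 m: A R^(2/3) = 0.02528 — ≈ 0.02527.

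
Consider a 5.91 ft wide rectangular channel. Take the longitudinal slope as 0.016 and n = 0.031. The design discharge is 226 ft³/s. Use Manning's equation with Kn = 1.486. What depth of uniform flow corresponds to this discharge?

Manning's equation rearranged: A R^(2/3) = nQ / (1.486·√S) = 0.031 × 226 / (1.486 × √0.016) = 37.27.
Try y = 3.31 ft: A R^(2/3) = 26.33 — too small.
Try y = 4.33 ft: A R^(2/3) = 37.25 — matches.

y_n = 4.33 ft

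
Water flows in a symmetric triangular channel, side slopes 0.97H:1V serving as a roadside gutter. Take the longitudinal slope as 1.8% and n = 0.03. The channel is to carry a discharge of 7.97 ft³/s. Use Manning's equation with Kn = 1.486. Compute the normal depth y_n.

Manning's equation rearranged: A R^(2/3) = nQ / (1.486·√S) = 0.03 × 7.97 / (1.486 × √0.018) = 1.199.
Try y = 1.53 ft: A R^(2/3) = 1.492 — over.
Try y = 1.41 ft: A R^(2/3) = 1.2 — matches.

y_n = 1.41 ft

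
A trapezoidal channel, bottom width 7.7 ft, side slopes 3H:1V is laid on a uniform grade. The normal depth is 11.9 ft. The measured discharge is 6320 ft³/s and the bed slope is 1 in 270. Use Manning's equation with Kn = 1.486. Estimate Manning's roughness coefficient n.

n = 0.025

With bottom width b = 7.7 ft and side slope z = 3: A = (b + zy)y = (7.7 + 3×11.9)×11.9 = 516.5 ft²; P = b + 2y√(1+z²) = 7.7 + 2×11.9×3.162 = 82.96 ft.
Hydraulic radius R = A/P = 516.5/82.96 = 6.225 ft.
Rearranging Manning's equation: n = (1.486/Q) A R^(2/3) S^(1/2) = (1.486/6320) × 516.5 × 6.225^(2/3) × √0.003704 = 0.025.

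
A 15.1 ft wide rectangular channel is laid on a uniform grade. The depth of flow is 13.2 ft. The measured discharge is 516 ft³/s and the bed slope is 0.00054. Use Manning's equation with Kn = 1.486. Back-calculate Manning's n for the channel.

n = 0.038

Flow area A = b·y = 15.1 × 13.2 = 199.3 ft². Wetted perimeter P = b + 2y = 15.1 + 2×13.2 = 41.5 ft.
Hydraulic radius R = A/P = 199.3/41.5 = 4.803 ft.
Rearranging Manning's equation: n = (1.486/Q) A R^(2/3) S^(1/2) = (1.486/516) × 199.3 × 4.803^(2/3) × √0.00054 = 0.038.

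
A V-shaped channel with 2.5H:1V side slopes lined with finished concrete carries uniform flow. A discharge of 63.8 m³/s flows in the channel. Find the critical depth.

y_c = 2.66 m

At critical depth, Q² T / (g A³) = 1, i.e. A³/T = Q²/g = 63.8²/9.81 = 414.9.
Try y = 1.98 m: A³/T = 95.1 — too small.
Try y = 3.36 m: A³/T = 1338 — too large.
Try y = 2.66 m: A³/T = 416.2 — matches.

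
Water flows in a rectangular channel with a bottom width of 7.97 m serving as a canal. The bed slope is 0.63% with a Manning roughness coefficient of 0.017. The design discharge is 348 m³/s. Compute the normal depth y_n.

y_n = 5.38 m

Manning's equation rearranged: A R^(2/3) = nQ / (1·√S) = 0.017 × 348 / (√0.0063) = 74.53.
At y = 3.78 m: A R^(2/3) = 46.86 — too small.
At y = 6.23 m: A R^(2/3) = 89.76 — too large.
At y = 5.38 m: A R^(2/3) = 74.48 — close enough.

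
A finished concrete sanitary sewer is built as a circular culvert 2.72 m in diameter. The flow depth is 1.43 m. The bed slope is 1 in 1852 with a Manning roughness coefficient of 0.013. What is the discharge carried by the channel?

Q = 4.37 m³/s

For a circular section of diameter D = 2.72 m at depth y = 1.43 m, the central angle is θ = 2 arccos(1 − 2y/D) = 3.245 rad. Then A = (D²/8)(θ − sin θ) = 3.096 m² and P = Dθ/2 = 4.413 m.
Hydraulic radius R = A/P = 3.096/4.413 = 0.7015 m.
Manning's equation: Q = (1/n) A R^(2/3) S^(1/2) = (1/0.013) × 3.096 × 0.7015^(2/3) × 0.00054^(1/2) = 4.37 m³/s.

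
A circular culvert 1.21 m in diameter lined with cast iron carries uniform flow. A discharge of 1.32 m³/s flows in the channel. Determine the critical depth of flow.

At critical depth, Q² T / (g A³) = 1, i.e. A³/T = Q²/g = 1.32²/9.81 = 0.1776.
Trying y = 0.699 m: A³/T = 0.2727 — high.
Trying y = 0.625 m: A³/T = 0.1778 — matches.

y_c = 0.625 m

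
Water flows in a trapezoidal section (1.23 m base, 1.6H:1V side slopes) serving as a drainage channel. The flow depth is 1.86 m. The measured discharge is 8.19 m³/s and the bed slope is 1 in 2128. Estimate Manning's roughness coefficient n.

n = 0.02

With bottom width b = 1.23 m and side slope z = 1.6: A = (b + zy)y = (1.23 + 1.6×1.86)×1.86 = 7.823 m²; P = b + 2y√(1+z²) = 1.23 + 2×1.86×1.887 = 8.249 m.
Hydraulic radius R = A/P = 7.823/8.249 = 0.9484 m.
Rearranging Manning's equation: n = (1/Q) A R^(2/3) S^(1/2) = (1/8.19) × 7.823 × 0.9484^(2/3) × √0.0004699 = 0.02.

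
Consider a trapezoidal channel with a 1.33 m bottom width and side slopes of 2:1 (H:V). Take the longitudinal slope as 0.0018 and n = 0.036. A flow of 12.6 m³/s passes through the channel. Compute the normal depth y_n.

y_n = 1.98 m

Manning's equation rearranged: A R^(2/3) = nQ / (1·√S) = 0.036 × 12.6 / (√0.0018) = 10.69.
Try y = 2.49 m: A R^(2/3) = 18.33 — over.
Try y = 1.54 m: A R^(2/3) = 5.981 — short.
Try y = 1.98 m: A R^(2/3) = 10.67 — close enough.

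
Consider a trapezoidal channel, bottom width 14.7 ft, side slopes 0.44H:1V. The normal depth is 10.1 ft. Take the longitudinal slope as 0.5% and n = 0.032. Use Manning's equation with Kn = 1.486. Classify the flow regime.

With bottom width b = 14.7 ft and side slope z = 0.44: A = (b + zy)y = (14.7 + 0.44×10.1)×10.1 = 193.4 ft²; P = b + 2y√(1+z²) = 14.7 + 2×10.1×1.093 = 36.77 ft.
Hydraulic radius R = A/P = 193.4/36.77 = 5.259 ft.
V = (1.486/n) R^(2/3) √S = (1.486/0.032) × 5.259^(2/3) × √0.005 = 9.93 ft/s. Hydraulic depth D_h = A/T = 193.4/23.59 = 8.197 ft.
Froude number Fr = V/√(g·D_h) = 9.93/√(32.2×8.197) = 0.611, which is less than 1, so the flow is subcritical.

subcritical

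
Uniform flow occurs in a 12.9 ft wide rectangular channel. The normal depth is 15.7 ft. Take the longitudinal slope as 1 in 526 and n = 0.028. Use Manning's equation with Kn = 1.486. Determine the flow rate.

Flow area A = b·y = 12.9 × 15.7 = 202.5 ft². Wetted perimeter P = b + 2y = 12.9 + 2×15.7 = 44.3 ft.
Hydraulic radius R = A/P = 202.5/44.3 = 4.572 ft.
Manning's equation: Q = (1.486/n) A R^(2/3) S^(1/2) = (1.486/0.028) × 202.5 × 4.572^(2/3) × 0.001901^(1/2) = 1290 ft³/s.

Q = 1290 ft³/s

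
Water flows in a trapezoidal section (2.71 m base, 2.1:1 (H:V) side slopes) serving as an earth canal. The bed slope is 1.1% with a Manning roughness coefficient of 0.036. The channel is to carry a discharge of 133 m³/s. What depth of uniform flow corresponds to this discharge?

y_n = 3.28 m

Manning's equation rearranged: A R^(2/3) = nQ / (1·√S) = 0.036 × 133 / (√0.011) = 45.65.
At y = 3.61 m: A R^(2/3) = 57.09 — over.
At y = 2.79 m: A R^(2/3) = 31.66 — short.
At y = 3.28 m: A R^(2/3) = 45.75 — close enough.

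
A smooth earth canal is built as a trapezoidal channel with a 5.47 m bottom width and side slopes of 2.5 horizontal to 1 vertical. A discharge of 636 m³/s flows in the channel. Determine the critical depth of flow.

At critical depth, Q² T / (g A³) = 1, i.e. A³/T = Q²/g = 636²/9.81 = 41230.
Try y = 6.85 m: A³/T = 93350 — too large.
Try y = 4.93 m: A³/T = 22420 — too small.
Try y = 5.68 m: A³/T = 41180 — close enough.

y_c = 5.68 m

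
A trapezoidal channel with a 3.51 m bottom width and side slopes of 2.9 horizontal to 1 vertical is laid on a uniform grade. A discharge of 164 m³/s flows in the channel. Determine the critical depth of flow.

y_c = 3.11 m

At critical depth, Q² T / (g A³) = 1, i.e. A³/T = Q²/g = 164²/9.81 = 2742.
Trying y = 3.53 m: A³/T = 4765 — too large.
Trying y = 2.69 m: A³/T = 1474 — too small.
Trying y = 3.11 m: A³/T = 2746 — ≈ 2742.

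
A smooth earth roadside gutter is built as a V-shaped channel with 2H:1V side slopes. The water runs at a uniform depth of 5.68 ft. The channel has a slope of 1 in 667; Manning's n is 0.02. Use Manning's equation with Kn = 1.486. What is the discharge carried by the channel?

For a triangular section with side slope z = 2: A = zy² = 2×5.68² = 64.52 ft²; P = 2y√(1+z²) = 2×5.68×2.236 = 25.4 ft.
Hydraulic radius R = A/P = 64.52/25.4 = 2.54 ft.
Manning's equation: Q = (1.486/n) A R^(2/3) S^(1/2) = (1.486/0.02) × 64.52 × 2.54^(2/3) × 0.001499^(1/2) = 346 ft³/s.

Q = 346 ft³/s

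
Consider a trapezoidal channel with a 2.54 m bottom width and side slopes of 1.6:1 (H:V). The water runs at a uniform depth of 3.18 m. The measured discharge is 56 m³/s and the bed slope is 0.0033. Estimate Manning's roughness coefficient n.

n = 0.035

With bottom width b = 2.54 m and side slope z = 1.6: A = (b + zy)y = (2.54 + 1.6×3.18)×3.18 = 24.26 m²; P = b + 2y√(1+z²) = 2.54 + 2×3.18×1.887 = 14.54 m.
Hydraulic radius R = A/P = 24.26/14.54 = 1.668 m.
Rearranging Manning's equation: n = (1/Q) A R^(2/3) S^(1/2) = (1/56) × 24.26 × 1.668^(2/3) × √0.0033 = 0.035.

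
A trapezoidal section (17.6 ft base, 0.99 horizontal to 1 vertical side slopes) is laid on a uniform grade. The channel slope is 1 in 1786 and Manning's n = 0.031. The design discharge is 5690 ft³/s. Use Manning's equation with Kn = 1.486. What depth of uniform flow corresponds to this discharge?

y_n = 23.8 ft

Manning's equation rearranged: A R^(2/3) = nQ / (1.486·√S) = 0.031 × 5690 / (1.486 × √0.0005599) = 5016.
Trying y = 17.7 ft: A R^(2/3) = 2734 — too small.
Trying y = 26.6 ft: A R^(2/3) = 6341 — too large.
Trying y = 23.8 ft: A R^(2/3) = 5015 — matches.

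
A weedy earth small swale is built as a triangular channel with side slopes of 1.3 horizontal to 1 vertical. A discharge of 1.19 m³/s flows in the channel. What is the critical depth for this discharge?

y_c = 0.702 m

At critical depth, Q² T / (g A³) = 1, i.e. A³/T = Q²/g = 1.19²/9.81 = 0.1444.
Try y = 0.809 m: A³/T = 0.2928 — high.
Try y = 0.702 m: A³/T = 0.1441 — close enough.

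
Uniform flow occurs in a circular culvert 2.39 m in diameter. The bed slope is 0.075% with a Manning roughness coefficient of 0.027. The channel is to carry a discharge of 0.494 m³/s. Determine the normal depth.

y_n = 0.632 m

Manning's equation rearranged: A R^(2/3) = nQ / (1·√S) = 0.027 × 0.494 / (√0.00075) = 0.487.
Trying y = 0.473 m: A R^(2/3) = 0.2728 — low.
Trying y = 0.781 m: A R^(2/3) = 0.7346 — high.
Trying y = 0.632 m: A R^(2/3) = 0.4871 — matches.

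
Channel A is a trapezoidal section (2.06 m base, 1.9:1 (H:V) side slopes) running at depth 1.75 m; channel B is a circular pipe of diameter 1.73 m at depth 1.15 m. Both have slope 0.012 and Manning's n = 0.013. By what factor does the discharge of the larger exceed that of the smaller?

Channel A: With bottom width b = 2.06 m and side slope z = 1.9: A = (b + zy)y = (2.06 + 1.9×1.75)×1.75 = 9.424 m²; P = b + 2y√(1+z²) = 2.06 + 2×1.75×2.147 = 9.575 m. Hydraulic radius R = A/P = 9.424/9.575 = 0.9842 m. Q_A = (1/0.013)·9.424·0.9842^(2/3)·√0.012 = 78.57 m³/s.
Channel B: For a circular section of diameter D = 1.73 m at depth y = 1.15 m, the central angle is θ = 2 arccos(1 − 2y/D) = 3.813 rad. Then A = (D²/8)(θ − sin θ) = 1.659 m² and P = Dθ/2 = 3.298 m. Hydraulic radius R = A/P = 1.659/3.298 = 0.5031 m. Q_B = (1/0.013)·1.659·0.5031^(2/3)·√0.012 = 8.844 m³/s.
The larger discharge is 78.57 m³/s and the smaller is 8.844 m³/s; the ratio is 8.88.

8.88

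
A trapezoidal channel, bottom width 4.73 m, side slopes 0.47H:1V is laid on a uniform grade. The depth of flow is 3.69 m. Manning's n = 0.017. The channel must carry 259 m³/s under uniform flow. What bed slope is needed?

With bottom width b = 4.73 m and side slope z = 0.47: A = (b + zy)y = (4.73 + 0.47×3.69)×3.69 = 23.85 m²; P = b + 2y√(1+z²) = 4.73 + 2×3.69×1.105 = 12.88 m.
Hydraulic radius R = A/P = 23.85/12.88 = 1.851 m.
From Manning's equation, S = [nQ / (1 A R^(2/3))]² = [0.017 × 259 / (1 × 23.85 × 1.851^(2/3))]² = 0.015.

S = 0.015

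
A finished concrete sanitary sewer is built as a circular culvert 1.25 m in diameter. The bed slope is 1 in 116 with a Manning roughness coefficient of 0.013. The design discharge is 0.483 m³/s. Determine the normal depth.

y_n = 0.292 m

Manning's equation rearranged: A R^(2/3) = nQ / (1·√S) = 0.013 × 0.483 / (√0.008621) = 0.06763.
Trying y = 0.208 m: A R^(2/3) = 0.03401 — too small.
Trying y = 0.347 m: A R^(2/3) = 0.09515 — too large.
Trying y = 0.292 m: A R^(2/3) = 0.06763 — ≈ 0.06763.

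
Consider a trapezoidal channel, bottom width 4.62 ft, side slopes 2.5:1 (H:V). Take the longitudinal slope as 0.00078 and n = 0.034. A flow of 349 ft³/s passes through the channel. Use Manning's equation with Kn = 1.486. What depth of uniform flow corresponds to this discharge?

y_n = 6.3 ft

Manning's equation rearranged: A R^(2/3) = nQ / (1.486·√S) = 0.034 × 349 / (1.486 × √0.00078) = 285.9.
Try y = 4.7 ft: A R^(2/3) = 144.4 — short.
Try y = 7.57 ft: A R^(2/3) = 443.7 — over.
Try y = 6.3 ft: A R^(2/3) = 286.1 — ≈ 285.9.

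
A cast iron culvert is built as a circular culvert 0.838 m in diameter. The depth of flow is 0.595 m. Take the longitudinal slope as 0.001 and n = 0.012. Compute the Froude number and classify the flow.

For a circular section of diameter D = 0.838 m at depth y = 0.595 m, the central angle is θ = 2 arccos(1 − 2y/D) = 4.009 rad. Then A = (D²/8)(θ − sin θ) = 0.4188 m² and P = Dθ/2 = 1.68 m.
Hydraulic radius R = A/P = 0.4188/1.68 = 0.2493 m.
V = (1/n) R^(2/3) √S = (1/0.012) × 0.2493^(2/3) × √0.001 = 1.044 m/s. Hydraulic depth D_h = A/T = 0.4188/0.7605 = 0.5507 m.
Froude number Fr = V/√(g·D_h) = 1.044/√(9.81×0.5507) = 0.449, which is less than 1, so the flow is subcritical.

subcritical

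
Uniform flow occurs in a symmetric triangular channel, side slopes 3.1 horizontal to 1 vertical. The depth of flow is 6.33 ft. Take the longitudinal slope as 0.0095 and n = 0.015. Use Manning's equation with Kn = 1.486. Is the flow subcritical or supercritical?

For a triangular section with side slope z = 3.1: A = zy² = 3.1×6.33² = 124.2 ft²; P = 2y√(1+z²) = 2×6.33×3.257 = 41.24 ft.
Hydraulic radius R = A/P = 124.2/41.24 = 3.012 ft.
V = (1.486/n) R^(2/3) √S = (1.486/0.015) × 3.012^(2/3) × √0.0095 = 20.14 ft/s. Hydraulic depth D_h = A/T = 124.2/39.25 = 3.165 ft.
Froude number Fr = V/√(g·D_h) = 20.14/√(32.2×3.165) = 1.99, which is greater than 1, so the flow is supercritical.

supercritical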